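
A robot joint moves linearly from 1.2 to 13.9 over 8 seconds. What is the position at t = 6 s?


s = t/T = 6/8 = 0.75
p(t) = p0 + (pf-p0)*s
= 1.2 + (13.9 - 1.2) * 0.75
= 10.725


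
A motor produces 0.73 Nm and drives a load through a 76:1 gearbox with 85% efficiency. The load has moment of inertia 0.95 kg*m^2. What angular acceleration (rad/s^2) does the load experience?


tau_out = tau_motor * N * eta
= 0.73 * 76 * 0.85 = 47.158 Nm
alpha = tau_out / I = 47.158 / 0.95
= 49.64 rad/s^2


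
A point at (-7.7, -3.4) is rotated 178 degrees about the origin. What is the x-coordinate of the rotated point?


x' = x*cos(theta) - y*sin(theta)
cos(178 deg) = -0.9994, sin(178 deg) = 0.0349
x' = -7.7 * -0.9994 - -3.4 * 0.0349
= 7.6953 - -0.1187
= 7.814


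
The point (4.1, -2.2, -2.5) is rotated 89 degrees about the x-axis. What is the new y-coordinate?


Rotation about x-axis: y' = y*cos(theta) - z*sin(theta)
= -2.2 * 0.0175 - -2.5 * 0.9998
= 2.4612


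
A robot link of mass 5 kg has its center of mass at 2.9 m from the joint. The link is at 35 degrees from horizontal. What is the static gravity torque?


tau = m*g*L*cos(angle)
= 5 * 9.81 * 2.9 * cos(35 deg)
= 5 * 9.81 * 2.9 * 0.8192
= 116.5203 Nm


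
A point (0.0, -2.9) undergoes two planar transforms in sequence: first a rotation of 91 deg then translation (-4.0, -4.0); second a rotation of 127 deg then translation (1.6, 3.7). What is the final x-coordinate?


After transform 1:
x1 = cos(91)*0.0 - sin(91)*-2.9 + -4.0 = -1.1004
y1 = sin(91)*0.0 + cos(91)*-2.9 + -4.0 = -3.9494
After transform 2:
x2 = cos(127)*-1.1004 - sin(127)*-3.9494 + 1.6
= 5.4164


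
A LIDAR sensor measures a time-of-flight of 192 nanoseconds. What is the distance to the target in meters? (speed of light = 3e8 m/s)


tof = 192 ns = 1.92e-07 s
dist = c * tof / 2
= 3e8 * 1.92e-07 / 2
= 28.8 m


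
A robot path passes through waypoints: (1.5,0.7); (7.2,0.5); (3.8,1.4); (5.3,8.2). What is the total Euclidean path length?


Segment lengths:
  seg1 = sqrt((5.7)^2 + (-0.2)^2) = 5.7035
  seg2 = sqrt((-3.4)^2 + (0.9)^2) = 3.5171
  seg3 = sqrt((1.5)^2 + (6.8)^2) = 6.9635
Total = 16.1841


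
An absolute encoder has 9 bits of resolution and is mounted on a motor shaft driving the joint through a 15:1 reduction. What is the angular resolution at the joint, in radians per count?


counts = 2^9 = 512
effective counts at joint = 512 * 15 = 7680
resolution = 2*pi / 7680
= 8.1812e-04 rad/count


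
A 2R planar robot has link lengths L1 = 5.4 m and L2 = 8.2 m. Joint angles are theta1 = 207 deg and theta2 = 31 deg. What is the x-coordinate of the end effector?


Convert angles to radians: theta1 = 3.6128, theta2 = 0.5411
x = L1*cos(theta1) + L2*cos(theta1+theta2)
x = -4.8114 + -4.3453
x = -9.1568


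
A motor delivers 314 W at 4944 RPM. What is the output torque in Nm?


omega = 4944 * 2*pi/60 = 517.7345 rad/s
tau = P / omega = 314 / 517.7345
= 0.6065 Nm


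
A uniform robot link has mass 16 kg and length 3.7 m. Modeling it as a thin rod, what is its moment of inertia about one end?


I = (1/3) * m * L^2
= (1/3) * 16 * 3.7^2
= 0.333333 * 16 * 13.69
= 73.0133 kg*m^2


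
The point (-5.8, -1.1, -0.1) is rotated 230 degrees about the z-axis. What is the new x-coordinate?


Rotation about z-axis: x' = x*cos(theta) - y*sin(theta)
= -5.8 * -0.6428 - -1.1 * -0.766
= 2.8855


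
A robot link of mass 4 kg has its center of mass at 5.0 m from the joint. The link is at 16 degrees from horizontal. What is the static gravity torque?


tau = m*g*L*cos(angle)
= 4 * 9.81 * 5.0 * cos(16 deg)
= 4 * 9.81 * 5.0 * 0.9613
= 188.5995 Nm


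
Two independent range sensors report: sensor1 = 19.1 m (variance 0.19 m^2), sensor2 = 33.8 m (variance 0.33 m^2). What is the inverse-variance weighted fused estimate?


w1 = (1/var1) / (1/var1 + 1/var2)
   = 5.2632 / (5.2632 + 3.0303) = 0.6346
w2 = 1 - w1 = 0.3654
fused = w1*s1 + w2*s2 = 12.1212 + 12.35
= 24.4712 m


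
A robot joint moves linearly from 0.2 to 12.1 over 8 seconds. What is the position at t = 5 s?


s = t/T = 5/8 = 0.625
p(t) = p0 + (pf-p0)*s
= 0.2 + (12.1 - 0.2) * 0.625
= 7.6375


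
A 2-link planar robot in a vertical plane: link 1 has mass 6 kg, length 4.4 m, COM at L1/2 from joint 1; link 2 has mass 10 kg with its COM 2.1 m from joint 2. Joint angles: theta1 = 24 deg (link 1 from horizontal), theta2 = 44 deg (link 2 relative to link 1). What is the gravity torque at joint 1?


Horizontal distance from joint 1 to link-1 COM:
  x_c1 = (L1/2)*cos(t1) = 2.2 * 0.9135 = 2.0098 m
Horizontal distance from joint 1 to link-2 COM:
  x_c2 = L1*cos(t1) + Lc2*cos(t1+t2)
       = 4.4*0.9135 + 2.1*0.3746 = 4.8063 m
tau1 = m1*g*x_c1 + m2*g*x_c2
     = 6*9.81*2.0098 + 10*9.81*4.8063
     = 118.2968 + 471.4955
     = 589.7923 Nm


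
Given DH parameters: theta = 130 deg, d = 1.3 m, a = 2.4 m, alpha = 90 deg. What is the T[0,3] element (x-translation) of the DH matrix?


T[0,3] = a * cos(theta)
= 2.4 * cos(130 deg)
= 2.4 * -0.6428
= -1.5427


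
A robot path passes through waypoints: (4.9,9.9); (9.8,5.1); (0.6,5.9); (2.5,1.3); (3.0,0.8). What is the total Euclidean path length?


Segment lengths:
  seg1 = sqrt((4.9)^2 + (-4.8)^2) = 6.8593
  seg2 = sqrt((-9.2)^2 + (0.8)^2) = 9.2347
  seg3 = sqrt((1.9)^2 + (-4.6)^2) = 4.9769
  seg4 = sqrt((0.5)^2 + (-0.5)^2) = 0.7071
Total = 21.7781


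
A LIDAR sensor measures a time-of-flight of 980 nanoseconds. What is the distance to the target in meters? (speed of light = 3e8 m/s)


tof = 980 ns = 9.8e-07 s
dist = c * tof / 2
= 3e8 * 9.8e-07 / 2
= 147.0 m


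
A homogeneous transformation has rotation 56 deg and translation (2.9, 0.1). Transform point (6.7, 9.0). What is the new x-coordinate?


x' = cos(theta)*px - sin(theta)*py + tx
= 0.5592*6.7 - 0.829*9.0 + 2.9
= -0.8147


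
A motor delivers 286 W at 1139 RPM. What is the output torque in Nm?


omega = 1139 * 2*pi/60 = 119.2758 rad/s
tau = P / omega = 286 / 119.2758
= 2.3978 Nm


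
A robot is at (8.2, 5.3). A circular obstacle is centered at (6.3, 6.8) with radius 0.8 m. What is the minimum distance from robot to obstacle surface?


center_dist = sqrt((8.2-6.3)^2 + (5.3-6.8)^2)
= sqrt(3.61 + 2.25)
= 2.4207
min_dist = center_dist - radius = 2.4207 - 0.8 = 1.6207 m


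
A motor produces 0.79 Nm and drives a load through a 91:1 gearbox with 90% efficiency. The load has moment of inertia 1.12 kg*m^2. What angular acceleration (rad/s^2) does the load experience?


tau_out = tau_motor * N * eta
= 0.79 * 91 * 0.9 = 64.701 Nm
alpha = tau_out / I = 64.701 / 1.12
= 57.7688 rad/s^2


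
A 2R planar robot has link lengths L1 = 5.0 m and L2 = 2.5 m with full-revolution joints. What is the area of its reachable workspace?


r_max = L1 + L2 = 7.5 m
r_min = |L1 - L2| = 2.5 m
Area = pi*(r_max^2 - r_min^2)
= pi*(56.25 - 6.25)
= pi * 50.0
= 157.0796 m^2


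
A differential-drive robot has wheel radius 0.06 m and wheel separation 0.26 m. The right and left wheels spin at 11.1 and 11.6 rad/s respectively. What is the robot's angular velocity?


vR = r*wR = 0.06*11.1 = 0.666 m/s
vL = r*wL = 0.06*11.6 = 0.696 m/s
v = (vR+vL)/2 = 0.681 m/s
omega = (vR-vL)/L = -0.1154 rad/s
angular velocity = -0.1154 rad/s


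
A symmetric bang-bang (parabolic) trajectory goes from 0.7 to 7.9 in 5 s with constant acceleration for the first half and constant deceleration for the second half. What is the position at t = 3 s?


Symmetric rest-to-rest: each phase covers (pf-p0)/2 in time T/2. 0.5*a*(T/2)^2 = (pf-p0)/2 => a = 4*(pf-p0)/T^2
a = 4*(7.9-0.7)/5^2 = 1.152
t = 3 is in the deceleration phase (t > T/2).
p = pf - 0.5*a*(T-t)^2 = 7.9 - 0.5*1.152*2^2
= 5.596


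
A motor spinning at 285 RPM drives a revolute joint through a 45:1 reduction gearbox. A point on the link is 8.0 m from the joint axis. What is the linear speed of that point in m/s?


omega_motor = 285 * 2*pi/60 = 29.8451 rad/s
omega_joint = omega_motor / 45 = 0.6632 rad/s
v = omega_joint * r = 0.6632 * 8.0
= 5.3058 m/s


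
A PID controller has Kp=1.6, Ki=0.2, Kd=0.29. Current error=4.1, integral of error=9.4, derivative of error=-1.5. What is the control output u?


u = Kp*e + Ki*int(e) + Kd*de/dt
= 1.6*4.1 + 0.2*9.4 + 0.29*(-1.5)
= 6.56 + 1.88 + -0.435
= 8.005


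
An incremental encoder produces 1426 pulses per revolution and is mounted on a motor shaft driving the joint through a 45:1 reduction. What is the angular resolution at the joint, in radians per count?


counts per rev = 1426
effective counts at joint = 1426 * 45 = 64170
resolution = 2*pi / 64170
= 9.7915e-05 rad/count


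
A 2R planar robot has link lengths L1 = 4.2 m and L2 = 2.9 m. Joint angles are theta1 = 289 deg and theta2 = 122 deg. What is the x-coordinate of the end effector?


Convert angles to radians: theta1 = 5.044, theta2 = 2.1293
x = L1*cos(theta1) + L2*cos(theta1+theta2)
x = 1.3674 + 1.825
x = 3.1924


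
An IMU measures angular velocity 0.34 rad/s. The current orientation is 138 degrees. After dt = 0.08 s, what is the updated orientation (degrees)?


delta_theta = w * dt = 0.34 * 0.08 = 0.0272 rad
= 1.5584 deg
theta_new = 138 + 1.5584 = 139.5584 deg


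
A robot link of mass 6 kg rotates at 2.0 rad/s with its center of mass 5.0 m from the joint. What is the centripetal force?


F = m * omega^2 * r
= 6 * 2.0^2 * 5.0
= 6 * 4.0 * 5.0
= 120.0 N


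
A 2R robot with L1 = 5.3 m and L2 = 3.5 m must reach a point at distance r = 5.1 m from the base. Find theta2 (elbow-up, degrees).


cos(theta2) = (r^2 - L1^2 - L2^2) / (2*L1*L2)
cos(theta2) = (26.01 - 28.09 - 12.25) / 37.1
cos(theta2) = -0.386253
theta2 = 112.7216 degrees


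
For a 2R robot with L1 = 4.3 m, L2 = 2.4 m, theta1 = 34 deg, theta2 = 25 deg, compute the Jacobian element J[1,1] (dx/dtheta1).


J[1,1] = -L1*sin(t1) - L2*sin(t1+t2)
= -4.3*sin(34) - 2.4*sin(59)
= -4.4617


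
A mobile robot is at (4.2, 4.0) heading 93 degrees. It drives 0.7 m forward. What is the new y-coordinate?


y_new = y0 + d*sin(theta)
= 4.0 + 0.7*sin(93)
= 4.0 + 0.699
= 4.699


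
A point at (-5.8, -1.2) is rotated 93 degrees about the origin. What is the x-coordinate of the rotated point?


x' = x*cos(theta) - y*sin(theta)
cos(93 deg) = -0.0523, sin(93 deg) = 0.9986
x' = -5.8 * -0.0523 - -1.2 * 0.9986
= 0.3035 - -1.1984
= 1.5019


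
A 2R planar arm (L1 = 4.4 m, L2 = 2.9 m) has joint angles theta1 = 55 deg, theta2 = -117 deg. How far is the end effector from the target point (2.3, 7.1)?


End effector via forward kinematics:
x = L1*cos(t1) + L2*cos(t1+t2) = 3.8852
y = L1*sin(t1) + L2*sin(t1+t2) = 1.0437
Distance to target:
d = sqrt((2.3 - 3.8852)^2 + (7.1 - 1.0437)^2)
= sqrt(2.5129 + 36.6785)
= 6.2603 m


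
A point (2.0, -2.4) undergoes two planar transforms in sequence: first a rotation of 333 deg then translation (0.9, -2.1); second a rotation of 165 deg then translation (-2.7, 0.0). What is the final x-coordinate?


After transform 1:
x1 = cos(333)*2.0 - sin(333)*-2.4 + 0.9 = 1.5924
y1 = sin(333)*2.0 + cos(333)*-2.4 + -2.1 = -5.1464
After transform 2:
x2 = cos(165)*1.5924 - sin(165)*-5.1464 + -2.7
= -2.9062


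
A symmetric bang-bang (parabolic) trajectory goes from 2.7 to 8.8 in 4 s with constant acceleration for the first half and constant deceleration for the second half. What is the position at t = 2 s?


Symmetric rest-to-rest: each phase covers (pf-p0)/2 in time T/2. 0.5*a*(T/2)^2 = (pf-p0)/2 => a = 4*(pf-p0)/T^2
a = 4*(8.8-2.7)/4^2 = 1.525
t = 2 is in the acceleration phase (t <= T/2).
p = p0 + 0.5*a*t^2 = 2.7 + 0.5*1.525*2^2
= 5.75


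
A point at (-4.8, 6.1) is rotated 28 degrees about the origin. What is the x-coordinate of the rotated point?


x' = x*cos(theta) - y*sin(theta)
cos(28 deg) = 0.8829, sin(28 deg) = 0.4695
x' = -4.8 * 0.8829 - 6.1 * 0.4695
= -4.2381 - 2.8638
= -7.1019


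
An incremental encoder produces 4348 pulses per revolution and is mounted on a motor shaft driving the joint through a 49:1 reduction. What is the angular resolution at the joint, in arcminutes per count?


counts per rev = 4348
effective counts at joint = 4348 * 49 = 213052
resolution = 360*60 / 213052
= 0.1014 arcmin/count


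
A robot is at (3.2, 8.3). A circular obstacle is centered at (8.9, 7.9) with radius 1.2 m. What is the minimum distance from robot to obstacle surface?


center_dist = sqrt((3.2-8.9)^2 + (8.3-7.9)^2)
= sqrt(32.49 + 0.16)
= 5.714
min_dist = center_dist - radius = 5.714 - 1.2 = 4.514 m


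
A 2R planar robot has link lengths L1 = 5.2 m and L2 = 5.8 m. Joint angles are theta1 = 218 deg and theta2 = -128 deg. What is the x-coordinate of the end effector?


Convert angles to radians: theta1 = 3.8048, theta2 = -2.234
x = L1*cos(theta1) + L2*cos(theta1+theta2)
x = -4.0977 + 0.0
x = -4.0977


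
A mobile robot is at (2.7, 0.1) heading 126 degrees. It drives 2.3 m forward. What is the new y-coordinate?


y_new = y0 + d*sin(theta)
= 0.1 + 2.3*sin(126)
= 0.1 + 1.8607
= 1.9607


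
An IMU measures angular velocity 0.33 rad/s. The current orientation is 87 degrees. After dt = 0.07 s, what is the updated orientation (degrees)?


delta_theta = w * dt = 0.33 * 0.07 = 0.0231 rad
= 1.3235 deg
theta_new = 87 + 1.3235 = 88.3235 deg


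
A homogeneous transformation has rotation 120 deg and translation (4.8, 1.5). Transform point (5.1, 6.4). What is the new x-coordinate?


x' = cos(theta)*px - sin(theta)*py + tx
= -0.5*5.1 - 0.866*6.4 + 4.8
= -3.2926


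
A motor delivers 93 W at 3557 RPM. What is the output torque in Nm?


omega = 3557 * 2*pi/60 = 372.4882 rad/s
tau = P / omega = 93 / 372.4882
= 0.2497 Nm


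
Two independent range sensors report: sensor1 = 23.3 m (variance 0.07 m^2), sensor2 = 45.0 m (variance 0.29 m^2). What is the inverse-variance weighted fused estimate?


w1 = (1/var1) / (1/var1 + 1/var2)
   = 14.2857 / (14.2857 + 3.4483) = 0.8056
w2 = 1 - w1 = 0.1944
fused = w1*s1 + w2*s2 = 18.7694 + 8.75
= 27.5194 m


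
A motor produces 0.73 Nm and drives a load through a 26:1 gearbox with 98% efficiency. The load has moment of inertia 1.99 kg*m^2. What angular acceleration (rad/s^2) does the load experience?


tau_out = tau_motor * N * eta
= 0.73 * 26 * 0.98 = 18.6004 Nm
alpha = tau_out / I = 18.6004 / 1.99
= 9.3469 rad/s^2


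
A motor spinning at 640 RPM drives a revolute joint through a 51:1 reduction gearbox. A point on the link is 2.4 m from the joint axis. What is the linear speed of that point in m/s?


omega_motor = 640 * 2*pi/60 = 67.0206 rad/s
omega_joint = omega_motor / 51 = 1.3141 rad/s
v = omega_joint * r = 1.3141 * 2.4
= 3.1539 m/s


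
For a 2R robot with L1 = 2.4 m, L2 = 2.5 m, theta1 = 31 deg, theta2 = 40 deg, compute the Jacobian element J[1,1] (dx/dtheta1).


J[1,1] = -L1*sin(t1) - L2*sin(t1+t2)
= -2.4*sin(31) - 2.5*sin(71)
= -3.5999


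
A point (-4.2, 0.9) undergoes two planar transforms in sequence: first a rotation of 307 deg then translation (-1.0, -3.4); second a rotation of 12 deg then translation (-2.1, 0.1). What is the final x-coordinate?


After transform 1:
x1 = cos(307)*-4.2 - sin(307)*0.9 + -1.0 = -2.8089
y1 = sin(307)*-4.2 + cos(307)*0.9 + -3.4 = 0.4959
After transform 2:
x2 = cos(12)*-2.8089 - sin(12)*0.4959 + -2.1
= -4.9506


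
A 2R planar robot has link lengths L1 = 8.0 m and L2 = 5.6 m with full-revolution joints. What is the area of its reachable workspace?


r_max = L1 + L2 = 13.6 m
r_min = |L1 - L2| = 2.4 m
Area = pi*(r_max^2 - r_min^2)
= pi*(184.96 - 5.76)
= pi * 179.2
= 562.9734 m^2


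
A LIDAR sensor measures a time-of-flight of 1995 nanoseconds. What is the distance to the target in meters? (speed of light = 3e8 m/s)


tof = 1995 ns = 1.995e-06 s
dist = c * tof / 2
= 3e8 * 1.995e-06 / 2
= 299.25 m


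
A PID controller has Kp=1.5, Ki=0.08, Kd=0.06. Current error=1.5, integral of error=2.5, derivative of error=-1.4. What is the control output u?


u = Kp*e + Ki*int(e) + Kd*de/dt
= 1.5*1.5 + 0.08*2.5 + 0.06*(-1.4)
= 2.25 + 0.2 + -0.084
= 2.366


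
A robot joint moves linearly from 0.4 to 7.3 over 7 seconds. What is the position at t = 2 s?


s = t/T = 2/7 = 0.2857
p(t) = p0 + (pf-p0)*s
= 0.4 + (7.3 - 0.4) * 0.2857
= 2.3714


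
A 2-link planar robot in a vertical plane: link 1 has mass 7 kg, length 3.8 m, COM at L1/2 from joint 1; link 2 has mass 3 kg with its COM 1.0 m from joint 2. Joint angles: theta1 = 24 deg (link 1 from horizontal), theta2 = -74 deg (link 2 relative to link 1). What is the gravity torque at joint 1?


Horizontal distance from joint 1 to link-1 COM:
  x_c1 = (L1/2)*cos(t1) = 1.9 * 0.9135 = 1.7357 m
Horizontal distance from joint 1 to link-2 COM:
  x_c2 = L1*cos(t1) + Lc2*cos(t1+t2)
       = 3.8*0.9135 + 1.0*0.6428 = 4.1143 m
tau1 = m1*g*x_c1 + m2*g*x_c2
     = 7*9.81*1.7357 + 3*9.81*4.1143
     = 119.193 + 121.0827
     = 240.2757 Nm


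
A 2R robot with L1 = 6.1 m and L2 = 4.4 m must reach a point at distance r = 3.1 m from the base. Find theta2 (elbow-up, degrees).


cos(theta2) = (r^2 - L1^2 - L2^2) / (2*L1*L2)
cos(theta2) = (9.61 - 37.21 - 19.36) / 53.68
cos(theta2) = -0.874814
theta2 = 151.0229 degrees


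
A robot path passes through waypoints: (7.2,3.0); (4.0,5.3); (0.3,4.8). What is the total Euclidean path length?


Segment lengths:
  seg1 = sqrt((-3.2)^2 + (2.3)^2) = 3.9408
  seg2 = sqrt((-3.7)^2 + (-0.5)^2) = 3.7336
Total = 7.6744


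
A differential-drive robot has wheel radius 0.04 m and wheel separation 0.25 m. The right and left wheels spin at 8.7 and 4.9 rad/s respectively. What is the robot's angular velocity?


vR = r*wR = 0.04*8.7 = 0.348 m/s
vL = r*wL = 0.04*4.9 = 0.196 m/s
v = (vR+vL)/2 = 0.272 m/s
omega = (vR-vL)/L = 0.608 rad/s
angular velocity = 0.608 rad/s


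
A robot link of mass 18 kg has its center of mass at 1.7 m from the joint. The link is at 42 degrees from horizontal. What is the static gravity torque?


tau = m*g*L*cos(angle)
= 18 * 9.81 * 1.7 * cos(42 deg)
= 18 * 9.81 * 1.7 * 0.7431
= 223.0817 Nm


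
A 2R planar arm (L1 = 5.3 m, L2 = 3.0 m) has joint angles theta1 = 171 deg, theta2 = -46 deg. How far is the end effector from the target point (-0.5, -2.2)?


End effector via forward kinematics:
x = L1*cos(t1) + L2*cos(t1+t2) = -6.9555
y = L1*sin(t1) + L2*sin(t1+t2) = 3.2866
Distance to target:
d = sqrt((-0.5 - -6.9555)^2 + (-2.2 - 3.2866)^2)
= sqrt(41.6732 + 30.1023)
= 8.472 m


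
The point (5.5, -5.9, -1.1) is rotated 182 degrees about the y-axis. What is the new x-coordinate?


Rotation about y-axis: x' = x*cos(theta) + z*sin(theta)
= 5.5 * -0.9994 + -1.1 * -0.0349
= -5.4583


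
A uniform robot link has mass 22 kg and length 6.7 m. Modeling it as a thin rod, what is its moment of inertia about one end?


I = (1/3) * m * L^2
= (1/3) * 22 * 6.7^2
= 0.333333 * 22 * 44.89
= 329.1933 kg*m^2


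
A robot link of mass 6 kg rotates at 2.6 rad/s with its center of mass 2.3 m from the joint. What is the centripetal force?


F = m * omega^2 * r
= 6 * 2.6^2 * 2.3
= 6 * 6.76 * 2.3
= 93.288 N


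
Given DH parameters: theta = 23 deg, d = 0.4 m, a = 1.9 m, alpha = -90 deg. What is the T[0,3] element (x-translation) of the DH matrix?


T[0,3] = a * cos(theta)
= 1.9 * cos(23 deg)
= 1.9 * 0.9205
= 1.749


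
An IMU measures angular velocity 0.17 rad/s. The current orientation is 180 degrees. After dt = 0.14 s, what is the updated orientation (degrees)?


delta_theta = w * dt = 0.17 * 0.14 = 0.0238 rad
= 1.3636 deg
theta_new = 180 + 1.3636 = 181.3636 deg


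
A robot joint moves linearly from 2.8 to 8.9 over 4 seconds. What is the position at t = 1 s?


s = t/T = 1/4 = 0.25
p(t) = p0 + (pf-p0)*s
= 2.8 + (8.9 - 2.8) * 0.25
= 4.325


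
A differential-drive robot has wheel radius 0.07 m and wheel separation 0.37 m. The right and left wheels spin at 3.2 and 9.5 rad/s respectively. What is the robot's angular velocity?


vR = r*wR = 0.07*3.2 = 0.224 m/s
vL = r*wL = 0.07*9.5 = 0.665 m/s
v = (vR+vL)/2 = 0.4445 m/s
omega = (vR-vL)/L = -1.1919 rad/s
angular velocity = -1.1919 rad/s


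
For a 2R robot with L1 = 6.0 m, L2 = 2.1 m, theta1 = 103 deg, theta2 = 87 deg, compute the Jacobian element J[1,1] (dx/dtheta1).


J[1,1] = -L1*sin(t1) - L2*sin(t1+t2)
= -6.0*sin(103) - 2.1*sin(190)
= -5.4816


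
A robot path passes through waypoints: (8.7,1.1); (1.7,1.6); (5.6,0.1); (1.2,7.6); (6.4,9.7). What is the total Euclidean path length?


Segment lengths:
  seg1 = sqrt((-7.0)^2 + (0.5)^2) = 7.0178
  seg2 = sqrt((3.9)^2 + (-1.5)^2) = 4.1785
  seg3 = sqrt((-4.4)^2 + (7.5)^2) = 8.6954
  seg4 = sqrt((5.2)^2 + (2.1)^2) = 5.608
Total = 25.4998


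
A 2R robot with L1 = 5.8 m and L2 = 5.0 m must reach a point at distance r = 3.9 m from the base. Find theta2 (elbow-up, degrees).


cos(theta2) = (r^2 - L1^2 - L2^2) / (2*L1*L2)
cos(theta2) = (15.21 - 33.64 - 25.0) / 58.0
cos(theta2) = -0.748793
theta2 = 138.4859 degrees


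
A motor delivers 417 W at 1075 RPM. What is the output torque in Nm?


omega = 1075 * 2*pi/60 = 112.5737 rad/s
tau = P / omega = 417 / 112.5737
= 3.7042 Nm


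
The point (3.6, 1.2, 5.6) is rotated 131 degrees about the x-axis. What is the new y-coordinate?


Rotation about x-axis: y' = y*cos(theta) - z*sin(theta)
= 1.2 * -0.6561 - 5.6 * 0.7547
= -5.0136


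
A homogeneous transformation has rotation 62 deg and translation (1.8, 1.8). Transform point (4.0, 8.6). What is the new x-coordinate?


x' = cos(theta)*px - sin(theta)*py + tx
= 0.4695*4.0 - 0.8829*8.6 + 1.8
= -3.9155


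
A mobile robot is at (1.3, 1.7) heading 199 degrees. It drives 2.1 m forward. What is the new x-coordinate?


x_new = x0 + d*cos(theta)
= 1.3 + 2.1*cos(199)
= 1.3 + -1.9856
= -0.6856


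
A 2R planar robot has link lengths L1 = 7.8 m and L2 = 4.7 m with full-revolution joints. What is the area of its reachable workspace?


r_max = L1 + L2 = 12.5 m
r_min = |L1 - L2| = 3.1 m
Area = pi*(r_max^2 - r_min^2)
= pi*(156.25 - 9.61)
= pi * 146.64
= 460.6831 m^2


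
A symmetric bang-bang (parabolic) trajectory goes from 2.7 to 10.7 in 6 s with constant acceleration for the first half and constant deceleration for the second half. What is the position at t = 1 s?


Symmetric rest-to-rest: each phase covers (pf-p0)/2 in time T/2. 0.5*a*(T/2)^2 = (pf-p0)/2 => a = 4*(pf-p0)/T^2
a = 4*(10.7-2.7)/6^2 = 0.8889
t = 1 is in the acceleration phase (t <= T/2).
p = p0 + 0.5*a*t^2 = 2.7 + 0.5*0.8889*1^2
= 3.1444


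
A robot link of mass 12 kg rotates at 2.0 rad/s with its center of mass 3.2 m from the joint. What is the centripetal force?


F = m * omega^2 * r
= 12 * 2.0^2 * 3.2
= 12 * 4.0 * 3.2
= 153.6 N


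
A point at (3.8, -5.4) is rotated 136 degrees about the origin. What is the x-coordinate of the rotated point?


x' = x*cos(theta) - y*sin(theta)
cos(136 deg) = -0.7193, sin(136 deg) = 0.6947
x' = 3.8 * -0.7193 - -5.4 * 0.6947
= -2.7335 - -3.7512
= 1.0177


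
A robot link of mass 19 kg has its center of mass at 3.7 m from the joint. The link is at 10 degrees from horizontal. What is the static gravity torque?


tau = m*g*L*cos(angle)
= 19 * 9.81 * 3.7 * cos(10 deg)
= 19 * 9.81 * 3.7 * 0.9848
= 679.1658 Nm


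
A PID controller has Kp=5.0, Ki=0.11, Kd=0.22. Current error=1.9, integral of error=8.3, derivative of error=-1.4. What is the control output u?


u = Kp*e + Ki*int(e) + Kd*de/dt
= 5.0*1.9 + 0.11*8.3 + 0.22*(-1.4)
= 9.5 + 0.913 + -0.308
= 10.105


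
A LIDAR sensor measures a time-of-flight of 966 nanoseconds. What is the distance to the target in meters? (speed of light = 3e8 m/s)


tof = 966 ns = 9.66e-07 s
dist = c * tof / 2
= 3e8 * 9.66e-07 / 2
= 144.9 m


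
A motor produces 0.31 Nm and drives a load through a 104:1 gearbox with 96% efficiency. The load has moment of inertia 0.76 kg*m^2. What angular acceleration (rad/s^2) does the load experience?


tau_out = tau_motor * N * eta
= 0.31 * 104 * 0.96 = 30.9504 Nm
alpha = tau_out / I = 30.9504 / 0.76
= 40.7242 rad/s^2


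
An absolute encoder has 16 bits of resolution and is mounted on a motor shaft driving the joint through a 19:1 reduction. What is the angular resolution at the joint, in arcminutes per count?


counts = 2^16 = 65536
effective counts at joint = 65536 * 19 = 1245184
resolution = 360*60 / 1245184
= 0.0173 arcmin/count


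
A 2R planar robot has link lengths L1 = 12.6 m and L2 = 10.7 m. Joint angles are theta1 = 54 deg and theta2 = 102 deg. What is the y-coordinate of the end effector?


Convert angles to radians: theta1 = 0.9425, theta2 = 1.7802
y = L1*sin(theta1) + L2*sin(theta1+theta2)
y = 10.1936 + 4.3521
y = 14.5457


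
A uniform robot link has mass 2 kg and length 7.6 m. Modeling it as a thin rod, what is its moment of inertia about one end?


I = (1/3) * m * L^2
= (1/3) * 2 * 7.6^2
= 0.333333 * 2 * 57.76
= 38.5067 kg*m^2


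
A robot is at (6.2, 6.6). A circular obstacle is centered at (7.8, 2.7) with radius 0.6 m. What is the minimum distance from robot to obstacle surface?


center_dist = sqrt((6.2-7.8)^2 + (6.6-2.7)^2)
= sqrt(2.56 + 15.21)
= 4.2154
min_dist = center_dist - radius = 4.2154 - 0.6 = 3.6154 m


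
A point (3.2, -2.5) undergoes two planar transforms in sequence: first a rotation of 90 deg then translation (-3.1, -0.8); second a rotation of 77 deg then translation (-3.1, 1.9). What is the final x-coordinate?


After transform 1:
x1 = cos(90)*3.2 - sin(90)*-2.5 + -3.1 = -0.6
y1 = sin(90)*3.2 + cos(90)*-2.5 + -0.8 = 2.4
After transform 2:
x2 = cos(77)*-0.6 - sin(77)*2.4 + -3.1
= -5.5735


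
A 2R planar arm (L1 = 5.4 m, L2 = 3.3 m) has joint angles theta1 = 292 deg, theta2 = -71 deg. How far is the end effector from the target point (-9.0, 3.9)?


End effector via forward kinematics:
x = L1*cos(t1) + L2*cos(t1+t2) = -0.4677
y = L1*sin(t1) + L2*sin(t1+t2) = -7.1718
Distance to target:
d = sqrt((-9.0 - -0.4677)^2 + (3.9 - -7.1718)^2)
= sqrt(72.8007 + 122.5845)
= 13.978 m


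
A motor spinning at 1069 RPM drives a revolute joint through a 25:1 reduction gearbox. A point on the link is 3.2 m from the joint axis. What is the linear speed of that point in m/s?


omega_motor = 1069 * 2*pi/60 = 111.9454 rad/s
omega_joint = omega_motor / 25 = 4.4778 rad/s
v = omega_joint * r = 4.4778 * 3.2
= 14.329 m/s


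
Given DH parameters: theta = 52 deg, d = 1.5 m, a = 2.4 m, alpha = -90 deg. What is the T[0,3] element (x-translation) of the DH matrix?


T[0,3] = a * cos(theta)
= 2.4 * cos(52 deg)
= 2.4 * 0.6157
= 1.4776


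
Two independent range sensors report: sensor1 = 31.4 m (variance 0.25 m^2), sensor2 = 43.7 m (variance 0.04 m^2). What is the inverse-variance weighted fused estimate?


w1 = (1/var1) / (1/var1 + 1/var2)
   = 4.0 / (4.0 + 25.0) = 0.1379
w2 = 1 - w1 = 0.8621
fused = w1*s1 + w2*s2 = 4.331 + 37.6724
= 42.0034 m


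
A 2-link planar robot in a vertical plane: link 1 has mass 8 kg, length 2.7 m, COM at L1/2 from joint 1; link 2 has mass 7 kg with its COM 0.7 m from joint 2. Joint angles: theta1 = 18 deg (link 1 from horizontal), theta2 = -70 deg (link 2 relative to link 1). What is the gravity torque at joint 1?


Horizontal distance from joint 1 to link-1 COM:
  x_c1 = (L1/2)*cos(t1) = 1.35 * 0.9511 = 1.2839 m
Horizontal distance from joint 1 to link-2 COM:
  x_c2 = L1*cos(t1) + Lc2*cos(t1+t2)
       = 2.7*0.9511 + 0.7*0.6157 = 2.9988 m
tau1 = m1*g*x_c1 + m2*g*x_c2
     = 8*9.81*1.2839 + 7*9.81*2.9988
     = 100.7625 + 205.9287
     = 306.6912 Nm


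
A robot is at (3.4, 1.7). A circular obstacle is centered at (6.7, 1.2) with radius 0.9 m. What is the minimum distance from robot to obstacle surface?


center_dist = sqrt((3.4-6.7)^2 + (1.7-1.2)^2)
= sqrt(10.89 + 0.25)
= 3.3377
min_dist = center_dist - radius = 3.3377 - 0.9 = 2.4377 m


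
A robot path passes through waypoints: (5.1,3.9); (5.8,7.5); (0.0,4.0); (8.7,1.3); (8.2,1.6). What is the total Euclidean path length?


Segment lengths:
  seg1 = sqrt((0.7)^2 + (3.6)^2) = 3.6674
  seg2 = sqrt((-5.8)^2 + (-3.5)^2) = 6.7742
  seg3 = sqrt((8.7)^2 + (-2.7)^2) = 9.1093
  seg4 = sqrt((-0.5)^2 + (0.3)^2) = 0.5831
Total = 20.1341


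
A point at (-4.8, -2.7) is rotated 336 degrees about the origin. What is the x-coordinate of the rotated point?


x' = x*cos(theta) - y*sin(theta)
cos(336 deg) = 0.9135, sin(336 deg) = -0.4067
x' = -4.8 * 0.9135 - -2.7 * -0.4067
= -4.385 - 1.0982
= -5.4832


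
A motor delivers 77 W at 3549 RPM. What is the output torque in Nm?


omega = 3549 * 2*pi/60 = 371.6504 rad/s
tau = P / omega = 77 / 371.6504
= 0.2072 Nm


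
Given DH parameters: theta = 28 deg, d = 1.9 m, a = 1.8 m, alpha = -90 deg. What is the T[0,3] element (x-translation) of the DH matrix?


T[0,3] = a * cos(theta)
= 1.8 * cos(28 deg)
= 1.8 * 0.8829
= 1.5893


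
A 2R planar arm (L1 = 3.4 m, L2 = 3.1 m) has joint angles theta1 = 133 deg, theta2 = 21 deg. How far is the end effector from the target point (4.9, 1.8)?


End effector via forward kinematics:
x = L1*cos(t1) + L2*cos(t1+t2) = -5.1051
y = L1*sin(t1) + L2*sin(t1+t2) = 3.8456
Distance to target:
d = sqrt((4.9 - -5.1051)^2 + (1.8 - 3.8456)^2)
= sqrt(100.1011 + 4.1843)
= 10.212 m


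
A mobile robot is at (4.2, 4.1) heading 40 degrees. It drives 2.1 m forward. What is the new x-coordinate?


x_new = x0 + d*cos(theta)
= 4.2 + 2.1*cos(40)
= 4.2 + 1.6087
= 5.8087


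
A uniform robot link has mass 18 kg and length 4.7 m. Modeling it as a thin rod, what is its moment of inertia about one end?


I = (1/3) * m * L^2
= (1/3) * 18 * 4.7^2
= 0.333333 * 18 * 22.09
= 132.54 kg*m^2


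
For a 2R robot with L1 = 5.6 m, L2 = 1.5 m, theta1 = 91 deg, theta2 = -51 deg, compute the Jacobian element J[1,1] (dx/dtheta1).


J[1,1] = -L1*sin(t1) - L2*sin(t1+t2)
= -5.6*sin(91) - 1.5*sin(40)
= -6.5633


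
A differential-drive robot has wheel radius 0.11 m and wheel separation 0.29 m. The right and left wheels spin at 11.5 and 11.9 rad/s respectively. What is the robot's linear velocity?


vR = r*wR = 0.11*11.5 = 1.265 m/s
vL = r*wL = 0.11*11.9 = 1.309 m/s
v = (vR+vL)/2 = 1.287 m/s
omega = (vR-vL)/L = -0.1517 rad/s
linear velocity = 1.287 m/s


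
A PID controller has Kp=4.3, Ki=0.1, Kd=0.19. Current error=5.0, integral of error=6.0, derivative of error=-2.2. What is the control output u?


u = Kp*e + Ki*int(e) + Kd*de/dt
= 4.3*5.0 + 0.1*6.0 + 0.19*(-2.2)
= 21.5 + 0.6 + -0.418
= 21.682


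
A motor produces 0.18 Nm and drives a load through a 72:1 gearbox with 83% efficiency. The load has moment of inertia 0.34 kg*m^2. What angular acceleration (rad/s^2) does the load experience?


tau_out = tau_motor * N * eta
= 0.18 * 72 * 0.83 = 10.7568 Nm
alpha = tau_out / I = 10.7568 / 0.34
= 31.6376 rad/s^2


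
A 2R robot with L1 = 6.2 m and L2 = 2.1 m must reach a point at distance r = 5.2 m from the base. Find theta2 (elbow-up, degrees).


cos(theta2) = (r^2 - L1^2 - L2^2) / (2*L1*L2)
cos(theta2) = (27.04 - 38.44 - 4.41) / 26.04
cos(theta2) = -0.607143
theta2 = 127.3832 degrees


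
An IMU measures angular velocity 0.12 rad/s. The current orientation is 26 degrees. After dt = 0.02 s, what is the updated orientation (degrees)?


delta_theta = w * dt = 0.12 * 0.02 = 0.0024 rad
= 0.1375 deg
theta_new = 26 + 0.1375 = 26.1375 deg


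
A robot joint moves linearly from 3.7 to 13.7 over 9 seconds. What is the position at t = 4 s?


s = t/T = 4/9 = 0.4444
p(t) = p0 + (pf-p0)*s
= 3.7 + (13.7 - 3.7) * 0.4444
= 8.1444


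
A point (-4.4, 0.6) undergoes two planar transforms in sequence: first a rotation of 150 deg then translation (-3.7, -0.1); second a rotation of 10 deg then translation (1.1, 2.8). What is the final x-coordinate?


After transform 1:
x1 = cos(150)*-4.4 - sin(150)*0.6 + -3.7 = -0.1895
y1 = sin(150)*-4.4 + cos(150)*0.6 + -0.1 = -2.8196
After transform 2:
x2 = cos(10)*-0.1895 - sin(10)*-2.8196 + 1.1
= 1.403


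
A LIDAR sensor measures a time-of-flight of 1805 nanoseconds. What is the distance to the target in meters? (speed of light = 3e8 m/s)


tof = 1805 ns = 1.805e-06 s
dist = c * tof / 2
= 3e8 * 1.805e-06 / 2
= 270.75 m


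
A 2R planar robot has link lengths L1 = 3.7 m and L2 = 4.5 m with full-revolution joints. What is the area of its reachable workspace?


r_max = L1 + L2 = 8.2 m
r_min = |L1 - L2| = 0.8 m
Area = pi*(r_max^2 - r_min^2)
= pi*(67.24 - 0.64)
= pi * 66.6
= 209.2301 m^2


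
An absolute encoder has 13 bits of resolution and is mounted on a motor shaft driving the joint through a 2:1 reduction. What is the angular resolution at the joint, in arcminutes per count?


counts = 2^13 = 8192
effective counts at joint = 8192 * 2 = 16384
resolution = 360*60 / 16384
= 1.3184 arcmin/count


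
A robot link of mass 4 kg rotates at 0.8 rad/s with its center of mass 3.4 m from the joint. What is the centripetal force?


F = m * omega^2 * r
= 4 * 0.8^2 * 3.4
= 4 * 0.64 * 3.4
= 8.704 N


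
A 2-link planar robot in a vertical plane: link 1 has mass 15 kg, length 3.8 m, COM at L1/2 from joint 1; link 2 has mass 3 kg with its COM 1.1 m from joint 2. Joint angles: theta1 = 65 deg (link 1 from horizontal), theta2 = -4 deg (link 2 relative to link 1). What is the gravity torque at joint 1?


Horizontal distance from joint 1 to link-1 COM:
  x_c1 = (L1/2)*cos(t1) = 1.9 * 0.4226 = 0.803 m
Horizontal distance from joint 1 to link-2 COM:
  x_c2 = L1*cos(t1) + Lc2*cos(t1+t2)
       = 3.8*0.4226 + 1.1*0.4848 = 2.1392 m
tau1 = m1*g*x_c1 + m2*g*x_c2
     = 15*9.81*0.803 + 3*9.81*2.1392
     = 118.1577 + 62.9578
     = 181.1156 Nm


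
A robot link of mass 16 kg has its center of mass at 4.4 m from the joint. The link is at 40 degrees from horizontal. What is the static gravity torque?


tau = m*g*L*cos(angle)
= 16 * 9.81 * 4.4 * cos(40 deg)
= 16 * 9.81 * 4.4 * 0.766
= 529.0487 Nm


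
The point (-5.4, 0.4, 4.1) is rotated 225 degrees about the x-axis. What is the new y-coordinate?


Rotation about x-axis: y' = y*cos(theta) - z*sin(theta)
= 0.4 * -0.7071 - 4.1 * -0.7071
= 2.6163


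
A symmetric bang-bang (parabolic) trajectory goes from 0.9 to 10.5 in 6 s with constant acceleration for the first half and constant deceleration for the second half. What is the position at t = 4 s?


Symmetric rest-to-rest: each phase covers (pf-p0)/2 in time T/2. 0.5*a*(T/2)^2 = (pf-p0)/2 => a = 4*(pf-p0)/T^2
a = 4*(10.5-0.9)/6^2 = 1.0667
t = 4 is in the deceleration phase (t > T/2).
p = pf - 0.5*a*(T-t)^2 = 10.5 - 0.5*1.0667*2^2
= 8.3667


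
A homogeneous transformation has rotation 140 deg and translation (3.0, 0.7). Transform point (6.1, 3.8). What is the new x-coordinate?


x' = cos(theta)*px - sin(theta)*py + tx
= -0.766*6.1 - 0.6428*3.8 + 3.0
= -4.1155


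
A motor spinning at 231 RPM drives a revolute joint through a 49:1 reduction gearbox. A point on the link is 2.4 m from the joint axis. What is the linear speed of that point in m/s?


omega_motor = 231 * 2*pi/60 = 24.1903 rad/s
omega_joint = omega_motor / 49 = 0.4937 rad/s
v = omega_joint * r = 0.4937 * 2.4
= 1.1848 m/s


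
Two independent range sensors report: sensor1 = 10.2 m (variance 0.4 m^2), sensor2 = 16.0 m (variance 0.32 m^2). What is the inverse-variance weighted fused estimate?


w1 = (1/var1) / (1/var1 + 1/var2)
   = 2.5 / (2.5 + 3.125) = 0.4444
w2 = 1 - w1 = 0.5556
fused = w1*s1 + w2*s2 = 4.5333 + 8.8889
= 13.4222 m


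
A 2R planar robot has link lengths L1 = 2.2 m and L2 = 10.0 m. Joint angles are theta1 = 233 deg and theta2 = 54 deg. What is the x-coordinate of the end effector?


Convert angles to radians: theta1 = 4.0666, theta2 = 0.9425
x = L1*cos(theta1) + L2*cos(theta1+theta2)
x = -1.324 + 2.9237
x = 1.5997


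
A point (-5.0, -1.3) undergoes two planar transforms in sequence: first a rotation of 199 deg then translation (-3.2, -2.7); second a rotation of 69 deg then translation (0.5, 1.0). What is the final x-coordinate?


After transform 1:
x1 = cos(199)*-5.0 - sin(199)*-1.3 + -3.2 = 1.1044
y1 = sin(199)*-5.0 + cos(199)*-1.3 + -2.7 = 0.157
After transform 2:
x2 = cos(69)*1.1044 - sin(69)*0.157 + 0.5
= 0.7492


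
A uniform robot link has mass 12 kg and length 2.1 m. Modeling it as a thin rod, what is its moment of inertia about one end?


I = (1/3) * m * L^2
= (1/3) * 12 * 2.1^2
= 0.333333 * 12 * 4.41
= 17.64 kg*m^2


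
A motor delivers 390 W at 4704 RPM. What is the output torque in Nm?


omega = 4704 * 2*pi/60 = 492.6017 rad/s
tau = P / omega = 390 / 492.6017
= 0.7917 Nm


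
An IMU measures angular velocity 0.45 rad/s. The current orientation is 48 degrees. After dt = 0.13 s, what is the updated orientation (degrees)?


delta_theta = w * dt = 0.45 * 0.13 = 0.0585 rad
= 3.3518 deg
theta_new = 48 + 3.3518 = 51.3518 deg


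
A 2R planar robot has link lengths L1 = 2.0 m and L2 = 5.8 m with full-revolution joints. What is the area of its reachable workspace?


r_max = L1 + L2 = 7.8 m
r_min = |L1 - L2| = 3.8 m
Area = pi*(r_max^2 - r_min^2)
= pi*(60.84 - 14.44)
= pi * 46.4
= 145.7699 m^2


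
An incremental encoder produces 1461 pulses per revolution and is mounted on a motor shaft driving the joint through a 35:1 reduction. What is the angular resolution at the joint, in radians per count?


counts per rev = 1461
effective counts at joint = 1461 * 35 = 51135
resolution = 2*pi / 51135
= 1.2287e-04 rad/count


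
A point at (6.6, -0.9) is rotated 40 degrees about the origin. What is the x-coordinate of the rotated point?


x' = x*cos(theta) - y*sin(theta)
cos(40 deg) = 0.766, sin(40 deg) = 0.6428
x' = 6.6 * 0.766 - -0.9 * 0.6428
= 5.0559 - -0.5785
= 5.6344


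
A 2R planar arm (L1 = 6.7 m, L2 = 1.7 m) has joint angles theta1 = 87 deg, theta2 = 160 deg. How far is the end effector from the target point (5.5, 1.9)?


End effector via forward kinematics:
x = L1*cos(t1) + L2*cos(t1+t2) = -0.3136
y = L1*sin(t1) + L2*sin(t1+t2) = 5.126
Distance to target:
d = sqrt((5.5 - -0.3136)^2 + (1.9 - 5.126)^2)
= sqrt(33.7979 + 10.4068)
= 6.6487 m


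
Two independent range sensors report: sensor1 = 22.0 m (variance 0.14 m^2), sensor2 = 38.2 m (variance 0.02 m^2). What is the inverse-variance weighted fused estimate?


w1 = (1/var1) / (1/var1 + 1/var2)
   = 7.1429 / (7.1429 + 50.0) = 0.125
w2 = 1 - w1 = 0.875
fused = w1*s1 + w2*s2 = 2.75 + 33.425
= 36.175 m


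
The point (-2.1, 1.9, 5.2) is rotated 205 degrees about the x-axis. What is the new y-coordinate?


Rotation about x-axis: y' = y*cos(theta) - z*sin(theta)
= 1.9 * -0.9063 - 5.2 * -0.4226
= 0.4756


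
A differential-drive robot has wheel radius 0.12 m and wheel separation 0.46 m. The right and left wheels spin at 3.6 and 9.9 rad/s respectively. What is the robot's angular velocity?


vR = r*wR = 0.12*3.6 = 0.432 m/s
vL = r*wL = 0.12*9.9 = 1.188 m/s
v = (vR+vL)/2 = 0.81 m/s
omega = (vR-vL)/L = -1.6435 rad/s
angular velocity = -1.6435 rad/s


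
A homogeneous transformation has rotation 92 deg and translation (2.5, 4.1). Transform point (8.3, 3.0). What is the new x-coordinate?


x' = cos(theta)*px - sin(theta)*py + tx
= -0.0349*8.3 - 0.9994*3.0 + 2.5
= -0.7878


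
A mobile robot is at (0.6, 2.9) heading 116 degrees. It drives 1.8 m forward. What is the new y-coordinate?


y_new = y0 + d*sin(theta)
= 2.9 + 1.8*sin(116)
= 2.9 + 1.6178
= 4.5178


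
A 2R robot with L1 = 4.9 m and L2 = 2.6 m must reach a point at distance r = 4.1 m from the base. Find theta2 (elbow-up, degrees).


cos(theta2) = (r^2 - L1^2 - L2^2) / (2*L1*L2)
cos(theta2) = (16.81 - 24.01 - 6.76) / 25.48
cos(theta2) = -0.547881
theta2 = 123.2217 degrees


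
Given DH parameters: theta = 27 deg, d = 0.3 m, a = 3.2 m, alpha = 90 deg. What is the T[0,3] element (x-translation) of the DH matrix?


T[0,3] = a * cos(theta)
= 3.2 * cos(27 deg)
= 3.2 * 0.891
= 2.8512


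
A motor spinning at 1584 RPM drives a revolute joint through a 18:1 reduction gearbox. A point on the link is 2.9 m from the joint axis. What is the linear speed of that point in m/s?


omega_motor = 1584 * 2*pi/60 = 165.8761 rad/s
omega_joint = omega_motor / 18 = 9.2153 rad/s
v = omega_joint * r = 9.2153 * 2.9
= 26.7245 m/s
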